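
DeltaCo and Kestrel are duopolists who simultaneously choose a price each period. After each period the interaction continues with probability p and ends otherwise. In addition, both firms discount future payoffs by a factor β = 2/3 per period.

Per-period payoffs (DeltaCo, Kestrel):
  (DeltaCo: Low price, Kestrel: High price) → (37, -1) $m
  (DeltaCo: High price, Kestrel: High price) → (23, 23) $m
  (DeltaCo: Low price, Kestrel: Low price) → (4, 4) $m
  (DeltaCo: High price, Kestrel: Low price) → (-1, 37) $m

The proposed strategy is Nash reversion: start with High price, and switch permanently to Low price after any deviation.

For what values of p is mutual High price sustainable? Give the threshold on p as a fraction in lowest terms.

Expected continuation weight on next period's payoff is β·p = 2/3·p, which plays the role of the discount factor.
Cooperation requires 2/3·p ≥ (37−23)/(37−4) = 14/33, hence p ≥ 7/11.

7/11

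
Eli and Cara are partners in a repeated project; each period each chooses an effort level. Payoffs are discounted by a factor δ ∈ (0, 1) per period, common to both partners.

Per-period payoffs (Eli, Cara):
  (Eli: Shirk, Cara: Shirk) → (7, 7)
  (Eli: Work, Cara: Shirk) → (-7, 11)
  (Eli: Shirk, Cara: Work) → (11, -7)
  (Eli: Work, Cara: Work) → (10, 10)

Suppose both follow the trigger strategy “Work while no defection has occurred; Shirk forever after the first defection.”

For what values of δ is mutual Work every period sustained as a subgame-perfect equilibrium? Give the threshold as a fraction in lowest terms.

Under grim trigger the critical discount factor is (T−C)/(T−P) with T = 11, C = 10, P = 7.
δ* = (11−10)/(11−7) = 1/4.

1/4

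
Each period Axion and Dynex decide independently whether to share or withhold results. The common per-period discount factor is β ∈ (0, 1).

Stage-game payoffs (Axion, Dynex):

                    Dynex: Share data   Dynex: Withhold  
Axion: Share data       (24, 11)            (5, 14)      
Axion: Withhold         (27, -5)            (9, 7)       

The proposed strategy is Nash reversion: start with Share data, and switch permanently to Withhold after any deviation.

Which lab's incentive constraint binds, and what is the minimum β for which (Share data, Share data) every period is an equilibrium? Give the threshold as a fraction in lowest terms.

For Axion: deviation gain 27−24 = 3, per-period punishment loss 24−9 = 15. IC gives β ≥ 3/18 = 1/6.
For Dynex: gain 3, loss 4 per period, so β ≥ 3/7.
The tighter constraint is Dynex's, so cooperation needs β ≥ 3/7.

Dynex; β ≥ 3/7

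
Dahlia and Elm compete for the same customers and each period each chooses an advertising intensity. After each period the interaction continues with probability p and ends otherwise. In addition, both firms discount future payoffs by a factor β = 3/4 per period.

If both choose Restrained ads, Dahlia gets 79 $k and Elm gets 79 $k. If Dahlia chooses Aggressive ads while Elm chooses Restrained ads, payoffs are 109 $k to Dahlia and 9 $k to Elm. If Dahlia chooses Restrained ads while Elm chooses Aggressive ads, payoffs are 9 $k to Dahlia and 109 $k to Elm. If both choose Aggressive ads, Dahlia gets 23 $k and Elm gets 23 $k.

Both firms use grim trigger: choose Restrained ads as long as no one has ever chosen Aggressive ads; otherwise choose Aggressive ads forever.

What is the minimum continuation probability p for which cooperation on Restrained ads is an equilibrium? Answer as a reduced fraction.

Expected continuation weight on next period's payoff is β·p = 3/4·p, which plays the role of the discount factor.
Cooperation requires 3/4·p ≥ (109−79)/(109−23) = 15/43, hence p ≥ 20/43.

20/43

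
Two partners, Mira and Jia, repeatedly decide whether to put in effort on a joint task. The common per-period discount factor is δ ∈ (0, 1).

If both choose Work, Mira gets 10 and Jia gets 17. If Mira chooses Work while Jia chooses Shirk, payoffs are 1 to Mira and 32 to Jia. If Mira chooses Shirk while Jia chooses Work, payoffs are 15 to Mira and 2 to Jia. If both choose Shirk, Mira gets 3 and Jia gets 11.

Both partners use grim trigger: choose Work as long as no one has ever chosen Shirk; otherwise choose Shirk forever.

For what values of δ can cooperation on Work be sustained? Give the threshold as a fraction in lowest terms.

5/7

Mira's threshold: (15−10)/(15−3) = 5/12.
Jia's threshold: (32−17)/(32−11) = 5/7.
5/12 < 5/7, so Jia binds and δ* = 5/7.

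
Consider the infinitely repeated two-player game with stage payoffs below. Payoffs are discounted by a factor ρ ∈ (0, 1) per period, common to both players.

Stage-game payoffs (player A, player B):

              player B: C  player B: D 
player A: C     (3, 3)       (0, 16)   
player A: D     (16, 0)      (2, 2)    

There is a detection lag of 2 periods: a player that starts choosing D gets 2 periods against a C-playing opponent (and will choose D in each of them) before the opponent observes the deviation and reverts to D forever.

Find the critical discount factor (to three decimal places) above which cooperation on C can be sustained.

Deviating for the 2 undetected periods gains 16−3 = 13 per period over cooperation, then loses 3−2 = 1 per period forever once punishment starts.
Gain: 13(1 + ρ + … + ρ^1); loss: 1·ρ^2/(1−ρ).
No profitable deviation ⇔ 13(1−ρ^2) ≤ 1·ρ^2, i.e. ρ^2 ≥ 13/(13+1) = 13/14.
Hence ρ ≥ (13/14)^(1/2) ≈ 0.964.

0.964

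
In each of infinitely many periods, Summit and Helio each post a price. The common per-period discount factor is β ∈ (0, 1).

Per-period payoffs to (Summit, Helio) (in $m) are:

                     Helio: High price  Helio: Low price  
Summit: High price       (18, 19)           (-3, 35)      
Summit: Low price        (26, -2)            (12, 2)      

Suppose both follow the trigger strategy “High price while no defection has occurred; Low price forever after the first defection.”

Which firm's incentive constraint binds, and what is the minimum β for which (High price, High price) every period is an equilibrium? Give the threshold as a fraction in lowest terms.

Summit; β ≥ 4/7

Summit's threshold: (26−18)/(26−12) = 4/7.
Helio's threshold: (35−19)/(35−2) = 16/33.
4/7 > 16/33, so Summit binds and β* = 4/7.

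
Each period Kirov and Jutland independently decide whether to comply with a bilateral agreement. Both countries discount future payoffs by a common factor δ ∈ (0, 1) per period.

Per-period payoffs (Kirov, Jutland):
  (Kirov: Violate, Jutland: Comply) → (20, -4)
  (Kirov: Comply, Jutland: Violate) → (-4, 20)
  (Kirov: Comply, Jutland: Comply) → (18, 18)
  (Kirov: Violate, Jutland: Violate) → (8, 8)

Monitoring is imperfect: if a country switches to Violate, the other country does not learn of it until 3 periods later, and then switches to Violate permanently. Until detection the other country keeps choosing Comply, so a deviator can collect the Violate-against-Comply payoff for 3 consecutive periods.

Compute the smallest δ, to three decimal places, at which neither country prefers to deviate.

0.550

Deviating for the 3 undetected periods gains 20−18 = 2 per period over cooperation, then loses 18−8 = 10 per period forever once punishment starts.
Gain: 2(1 + δ + … + δ^2); loss: 10·δ^3/(1−δ).
No profitable deviation ⇔ 2(1−δ^3) ≤ 10·δ^3, i.e. δ^3 ≥ 2/(2+10) = 1/6.
Hence δ ≥ (1/6)^(1/3) ≈ 0.550.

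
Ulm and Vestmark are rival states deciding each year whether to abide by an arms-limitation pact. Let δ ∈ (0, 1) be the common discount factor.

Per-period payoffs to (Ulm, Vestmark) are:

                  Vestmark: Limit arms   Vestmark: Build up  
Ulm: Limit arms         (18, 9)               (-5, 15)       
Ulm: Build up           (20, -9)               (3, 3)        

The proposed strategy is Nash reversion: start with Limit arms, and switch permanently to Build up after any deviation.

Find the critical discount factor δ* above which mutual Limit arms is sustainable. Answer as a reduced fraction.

1/2

Ulm: cooperation gives 18 each period; deviation gives 20 once then 3 forever.
  18/(1−δ) ≥ 20 + 3δ/(1−δ) ⇒ δ ≥ 2/17.
Vestmark: cooperation gives 9 each period; deviation gives 15 once then 3 forever.
  δ ≥ 6/12 = 1/2.
Both must hold, so the binding constraint is Vestmark's: δ ≥ 1/2.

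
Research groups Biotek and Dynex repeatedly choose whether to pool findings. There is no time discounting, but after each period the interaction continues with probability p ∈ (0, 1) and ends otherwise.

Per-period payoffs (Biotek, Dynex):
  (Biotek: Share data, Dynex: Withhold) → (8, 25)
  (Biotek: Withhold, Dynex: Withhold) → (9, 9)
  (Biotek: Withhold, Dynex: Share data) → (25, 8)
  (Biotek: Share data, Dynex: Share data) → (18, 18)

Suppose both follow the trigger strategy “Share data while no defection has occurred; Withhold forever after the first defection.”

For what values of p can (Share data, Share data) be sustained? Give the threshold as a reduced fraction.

7/16

With no time discounting, the continuation probability p plays the role of the discount factor.
Grim-trigger IC: 18/(1−p) ≥ 25 + 9p/(1−p) ⇒ p ≥ (25−18)/(25−9) = 7/16.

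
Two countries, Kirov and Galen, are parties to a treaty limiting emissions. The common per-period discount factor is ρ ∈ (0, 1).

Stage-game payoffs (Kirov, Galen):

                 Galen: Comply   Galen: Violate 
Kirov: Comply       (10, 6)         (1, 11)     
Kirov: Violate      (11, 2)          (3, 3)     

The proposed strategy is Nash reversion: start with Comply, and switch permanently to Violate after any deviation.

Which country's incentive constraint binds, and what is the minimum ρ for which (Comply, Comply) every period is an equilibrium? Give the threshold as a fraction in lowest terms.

Kirov: cooperation gives 10 each period; deviation gives 11 once then 3 forever.
  10/(1−ρ) ≥ 11 + 3ρ/(1−ρ) ⇒ ρ ≥ 1/8.
Galen: cooperation gives 6 each period; deviation gives 11 once then 3 forever.
  ρ ≥ 5/8.
Both must hold, so the binding constraint is Galen's: ρ ≥ 5/8.

Galen; ρ ≥ 5/8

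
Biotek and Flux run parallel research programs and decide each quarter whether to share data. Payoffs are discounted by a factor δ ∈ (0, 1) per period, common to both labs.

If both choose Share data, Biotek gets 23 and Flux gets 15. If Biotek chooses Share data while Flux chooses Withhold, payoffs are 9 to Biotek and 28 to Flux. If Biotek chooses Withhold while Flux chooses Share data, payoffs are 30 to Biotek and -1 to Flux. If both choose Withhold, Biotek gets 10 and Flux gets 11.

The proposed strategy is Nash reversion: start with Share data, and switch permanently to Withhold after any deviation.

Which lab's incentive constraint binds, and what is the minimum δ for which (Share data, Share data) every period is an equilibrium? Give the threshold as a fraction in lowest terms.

Flux; δ ≥ 13/17

Biotek's threshold: (30−23)/(30−10) = 7/20.
Flux's threshold: (28−15)/(28−11) = 13/17.
7/20 < 13/17, so Flux binds and δ* = 13/17.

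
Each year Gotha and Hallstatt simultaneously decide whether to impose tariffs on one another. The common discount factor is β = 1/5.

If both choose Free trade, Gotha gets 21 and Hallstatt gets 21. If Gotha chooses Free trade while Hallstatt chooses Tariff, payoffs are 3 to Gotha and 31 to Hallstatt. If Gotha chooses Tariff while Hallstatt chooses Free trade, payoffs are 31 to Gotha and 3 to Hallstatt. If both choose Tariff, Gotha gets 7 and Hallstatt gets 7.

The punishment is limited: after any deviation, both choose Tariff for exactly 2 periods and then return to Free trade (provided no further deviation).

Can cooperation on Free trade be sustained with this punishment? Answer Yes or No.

Comparing payoff streams over the 3 periods until play realigns: cooperate → 21(1+β+…+β^2); deviate → 31 + 7(β+…+β^2).
Cooperation is sustained iff (21−7)(β+…+β^2) ≥ 31−21.
β+…+β^2 = 1/5·(1−(1/5)^2)/(1−1/5) = 0.2400, and (31−21)/(21−7) = 0.7143.
0.2400 < 0.7143, so cooperation is not sustainable.

No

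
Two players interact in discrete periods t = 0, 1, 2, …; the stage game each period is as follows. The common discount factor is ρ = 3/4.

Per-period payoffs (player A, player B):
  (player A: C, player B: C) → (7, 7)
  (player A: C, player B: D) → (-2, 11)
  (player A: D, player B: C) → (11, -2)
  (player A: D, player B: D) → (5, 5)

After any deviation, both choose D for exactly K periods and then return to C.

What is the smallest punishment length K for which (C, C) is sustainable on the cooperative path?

4

No profitable deviation requires (7−5)(ρ+…+ρ^K) ≥ 11−7, i.e. ρ+…+ρ^K ≥ 2 ≈ 2.0000.
With ρ = 3/4, the partial sums are K=1: 0.7500, K=2: 1.3125, K=3: 1.7344, K=4: 2.0508.
K = 4 is the first length at which the sum reaches 2.0000.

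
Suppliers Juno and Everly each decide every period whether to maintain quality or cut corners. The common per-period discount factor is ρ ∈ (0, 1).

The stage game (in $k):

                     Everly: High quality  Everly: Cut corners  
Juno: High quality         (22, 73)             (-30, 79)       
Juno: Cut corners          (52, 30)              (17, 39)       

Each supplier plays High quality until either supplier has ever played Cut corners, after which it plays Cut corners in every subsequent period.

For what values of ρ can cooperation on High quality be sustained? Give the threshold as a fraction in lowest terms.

Juno: cooperation gives 22 each period; deviation gives 52 once then 17 forever.
  22/(1−ρ) ≥ 52 + 17ρ/(1−ρ) ⇒ ρ ≥ 30/35 = 6/7.
Everly: cooperation gives 73 each period; deviation gives 79 once then 39 forever.
  ρ ≥ 6/40 = 3/20.
Both must hold, so the binding constraint is Juno's: ρ ≥ 6/7.

6/7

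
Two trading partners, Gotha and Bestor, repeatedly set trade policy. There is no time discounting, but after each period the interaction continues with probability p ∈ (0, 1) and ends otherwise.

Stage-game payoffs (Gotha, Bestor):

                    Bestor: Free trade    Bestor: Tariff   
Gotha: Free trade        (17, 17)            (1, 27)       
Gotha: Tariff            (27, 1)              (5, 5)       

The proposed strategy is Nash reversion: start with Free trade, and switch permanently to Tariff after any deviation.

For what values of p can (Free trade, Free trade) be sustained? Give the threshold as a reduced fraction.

5/11

Expected cooperation value is 17 + p·17 + p²·17 + … = 17/(1−p); deviation gives 27 + p·5/(1−p).
17 ≥ 27(1−p) + 5p ⇒ 22p ≥ 10 ⇒ p ≥ 10/22 = 5/11.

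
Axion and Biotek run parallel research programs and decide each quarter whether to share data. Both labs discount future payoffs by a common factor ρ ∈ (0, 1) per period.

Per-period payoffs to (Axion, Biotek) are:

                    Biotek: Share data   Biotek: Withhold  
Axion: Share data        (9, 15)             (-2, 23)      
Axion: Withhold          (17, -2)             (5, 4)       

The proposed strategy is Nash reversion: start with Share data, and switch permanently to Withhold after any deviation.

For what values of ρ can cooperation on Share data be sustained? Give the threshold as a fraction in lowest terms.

2/3

Axion: cooperation gives 9 each period; deviation gives 17 once then 5 forever.
  9/(1−ρ) ≥ 17 + 5ρ/(1−ρ) ⇒ ρ ≥ 8/12 = 2/3.
Biotek: cooperation gives 15 each period; deviation gives 23 once then 4 forever.
  ρ ≥ 8/19.
Both must hold, so the binding constraint is Axion's: ρ ≥ 2/3.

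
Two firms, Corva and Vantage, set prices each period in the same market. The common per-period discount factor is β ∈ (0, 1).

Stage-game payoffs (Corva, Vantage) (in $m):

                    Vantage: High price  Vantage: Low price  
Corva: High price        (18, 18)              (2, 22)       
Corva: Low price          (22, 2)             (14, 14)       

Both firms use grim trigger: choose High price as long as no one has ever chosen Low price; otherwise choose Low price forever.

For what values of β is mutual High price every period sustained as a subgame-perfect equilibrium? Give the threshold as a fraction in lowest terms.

18/(1−β) ≥ 22 + 14β/(1−β)
18 ≥ 22 − 8β
β ≥ 4/8 = 1/2.

1/2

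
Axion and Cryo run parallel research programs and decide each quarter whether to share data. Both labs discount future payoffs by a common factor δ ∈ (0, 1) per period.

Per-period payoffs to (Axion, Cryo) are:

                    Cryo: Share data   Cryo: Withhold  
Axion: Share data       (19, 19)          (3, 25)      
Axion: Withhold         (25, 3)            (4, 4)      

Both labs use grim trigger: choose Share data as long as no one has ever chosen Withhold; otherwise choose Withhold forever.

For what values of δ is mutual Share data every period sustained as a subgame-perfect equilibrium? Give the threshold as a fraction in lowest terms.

2/7

Under grim trigger the critical discount factor is (T−C)/(T−P) with T = 25, C = 19, P = 4.
δ* = (25−19)/(25−4) = 6/21 = 2/7.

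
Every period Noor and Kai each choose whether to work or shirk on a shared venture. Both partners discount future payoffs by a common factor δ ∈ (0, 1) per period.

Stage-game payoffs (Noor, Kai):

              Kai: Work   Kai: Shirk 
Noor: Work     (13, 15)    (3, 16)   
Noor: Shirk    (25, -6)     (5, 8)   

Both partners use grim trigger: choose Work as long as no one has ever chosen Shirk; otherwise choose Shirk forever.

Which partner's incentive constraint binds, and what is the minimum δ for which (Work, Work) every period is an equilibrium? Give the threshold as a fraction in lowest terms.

Noor's threshold: (25−13)/(25−5) = 3/5.
Kai's threshold: (16−15)/(16−8) = 1/8.
3/5 > 1/8, so Noor binds and δ* = 3/5.

Noor; δ ≥ 3/5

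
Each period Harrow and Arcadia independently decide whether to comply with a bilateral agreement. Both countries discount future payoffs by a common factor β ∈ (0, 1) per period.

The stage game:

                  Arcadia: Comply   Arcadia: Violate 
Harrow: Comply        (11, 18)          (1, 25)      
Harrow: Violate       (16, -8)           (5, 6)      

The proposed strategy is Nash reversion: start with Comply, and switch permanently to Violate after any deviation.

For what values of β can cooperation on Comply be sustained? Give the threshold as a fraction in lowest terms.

5/11

For Harrow: deviation gain 16−11 = 5, per-period punishment loss 11−5 = 6. IC gives β ≥ 5/11.
For Arcadia: gain 7, loss 12 per period, so β ≥ 7/19.
The tighter constraint is Harrow's, so cooperation needs β ≥ 5/11.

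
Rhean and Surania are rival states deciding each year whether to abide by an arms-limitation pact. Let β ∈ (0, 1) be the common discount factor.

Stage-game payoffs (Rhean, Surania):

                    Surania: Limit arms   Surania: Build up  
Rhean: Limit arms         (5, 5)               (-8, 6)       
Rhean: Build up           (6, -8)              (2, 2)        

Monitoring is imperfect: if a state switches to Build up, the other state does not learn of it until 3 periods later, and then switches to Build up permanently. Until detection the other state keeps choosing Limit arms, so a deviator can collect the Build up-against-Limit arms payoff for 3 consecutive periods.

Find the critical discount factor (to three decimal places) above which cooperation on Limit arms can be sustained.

0.630

Deviating for the 3 undetected periods gains 6−5 = 1 per period over cooperation, then loses 5−2 = 3 per period forever once punishment starts.
Gain: 1(1 + β + … + β^2); loss: 3·β^3/(1−β).
No profitable deviation ⇔ 1(1−β^3) ≤ 3·β^3, i.e. β^3 ≥ 1/(1+3) = 1/4.
Hence β ≥ (1/4)^(1/3) ≈ 0.630.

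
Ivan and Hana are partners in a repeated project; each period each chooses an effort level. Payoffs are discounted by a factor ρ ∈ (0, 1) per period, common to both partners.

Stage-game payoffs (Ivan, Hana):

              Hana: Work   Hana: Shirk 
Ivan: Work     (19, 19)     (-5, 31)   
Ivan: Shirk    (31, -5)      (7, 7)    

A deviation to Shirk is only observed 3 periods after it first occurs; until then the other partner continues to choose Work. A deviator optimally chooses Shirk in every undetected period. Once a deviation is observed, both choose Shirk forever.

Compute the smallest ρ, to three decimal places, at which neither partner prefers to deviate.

0.794

Deviating for the 3 undetected periods gains 31−19 = 12 per period over cooperation, then loses 19−7 = 12 per period forever once punishment starts.
Gain: 12(1 + ρ + … + ρ^2); loss: 12·ρ^3/(1−ρ).
No profitable deviation ⇔ 12(1−ρ^3) ≤ 12·ρ^3, i.e. ρ^3 ≥ 12/(12+12) = 1/2.
Hence ρ ≥ (1/2)^(1/3) ≈ 0.794.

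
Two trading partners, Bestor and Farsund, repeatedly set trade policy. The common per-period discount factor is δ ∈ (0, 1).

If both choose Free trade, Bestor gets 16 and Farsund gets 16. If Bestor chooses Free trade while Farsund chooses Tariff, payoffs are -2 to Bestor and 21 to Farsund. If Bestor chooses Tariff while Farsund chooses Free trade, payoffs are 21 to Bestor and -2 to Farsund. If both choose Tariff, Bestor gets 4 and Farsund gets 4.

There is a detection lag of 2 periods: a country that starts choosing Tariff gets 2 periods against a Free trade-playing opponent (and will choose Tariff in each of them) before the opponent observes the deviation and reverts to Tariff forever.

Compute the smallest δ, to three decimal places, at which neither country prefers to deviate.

Deviating for the 2 undetected periods gains 21−16 = 5 per period over cooperation, then loses 16−4 = 12 per period forever once punishment starts.
Gain: 5(1 + δ + … + δ^1); loss: 12·δ^2/(1−δ).
No profitable deviation ⇔ 5(1−δ^2) ≤ 12·δ^2, i.e. δ^2 ≥ 5/(5+12) = 5/17.
Hence δ ≥ (5/17)^(1/2) ≈ 0.542.

0.542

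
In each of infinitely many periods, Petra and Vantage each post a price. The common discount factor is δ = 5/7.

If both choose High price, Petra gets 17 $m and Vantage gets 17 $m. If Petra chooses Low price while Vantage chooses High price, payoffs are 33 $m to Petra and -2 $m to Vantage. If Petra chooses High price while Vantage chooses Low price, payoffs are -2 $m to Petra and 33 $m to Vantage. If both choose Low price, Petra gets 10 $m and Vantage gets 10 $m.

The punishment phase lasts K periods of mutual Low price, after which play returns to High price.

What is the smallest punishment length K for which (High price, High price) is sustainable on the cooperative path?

8

Need Σ_{k=1}^{K} δ^k ≥ (33−17)/(17−10) = 2.2857 at δ = 5/7.
At K = 7 the sum is 2.2628 < 2.2857; at K = 8 it is 2.3306 ≥ 2.2857.
So the minimum punishment length is K = 8.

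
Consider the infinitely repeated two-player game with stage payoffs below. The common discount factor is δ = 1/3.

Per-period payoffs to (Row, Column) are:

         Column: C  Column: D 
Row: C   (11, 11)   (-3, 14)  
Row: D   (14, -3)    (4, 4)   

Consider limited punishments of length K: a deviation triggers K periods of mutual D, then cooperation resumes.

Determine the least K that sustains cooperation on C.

IC: δ(1−δ^K)/(1−δ) ≥ (14−11)/(11−4) = 3/7.
With δ = 1/3: need 1 − δ^K ≥ 3/7·(1−1/3)/(1/3), i.e. δ^K ≤ 0.1429.
Since (1/3)^1 = 0.3333 and (1/3)^2 = 0.1111, the smallest such K is 2.

2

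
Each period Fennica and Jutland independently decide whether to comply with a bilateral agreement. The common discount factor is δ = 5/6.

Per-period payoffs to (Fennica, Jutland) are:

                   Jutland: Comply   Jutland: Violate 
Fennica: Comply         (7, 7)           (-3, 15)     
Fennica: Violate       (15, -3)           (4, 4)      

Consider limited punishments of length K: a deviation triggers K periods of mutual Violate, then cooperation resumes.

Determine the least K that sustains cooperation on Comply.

No profitable deviation requires (7−4)(δ+…+δ^K) ≥ 15−7, i.e. δ+…+δ^K ≥ 8/3 ≈ 2.6667.
With δ = 5/6, the partial sums are K=1: 0.8333, K=2: 1.5278, K=3: 2.1065, K=4: 2.5887, K=5: 2.9906.
K = 5 is the first length at which the sum reaches 2.6667.

5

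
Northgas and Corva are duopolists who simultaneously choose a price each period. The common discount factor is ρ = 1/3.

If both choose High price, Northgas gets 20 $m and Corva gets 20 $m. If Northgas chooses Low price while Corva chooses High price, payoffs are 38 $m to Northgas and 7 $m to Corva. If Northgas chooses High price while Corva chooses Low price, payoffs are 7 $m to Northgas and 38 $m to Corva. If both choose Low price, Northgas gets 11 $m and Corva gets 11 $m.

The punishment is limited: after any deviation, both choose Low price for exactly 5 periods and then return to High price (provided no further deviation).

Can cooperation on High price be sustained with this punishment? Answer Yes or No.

No

A one-shot deviation gives 38 now, then 11 for 5 periods, then back to 20.
Gain from deviating: (38−20) today; loss: (20−11) in each of the next 5 periods.
No-deviation condition: (20−11)(ρ+…+ρ^5) ≥ 38−20, i.e. ρ+…+ρ^5 ≥ 2.
At ρ = 1/3: ρ+…+ρ^5 = 0.4979 < 2.0000.
So cooperation is not sustainable.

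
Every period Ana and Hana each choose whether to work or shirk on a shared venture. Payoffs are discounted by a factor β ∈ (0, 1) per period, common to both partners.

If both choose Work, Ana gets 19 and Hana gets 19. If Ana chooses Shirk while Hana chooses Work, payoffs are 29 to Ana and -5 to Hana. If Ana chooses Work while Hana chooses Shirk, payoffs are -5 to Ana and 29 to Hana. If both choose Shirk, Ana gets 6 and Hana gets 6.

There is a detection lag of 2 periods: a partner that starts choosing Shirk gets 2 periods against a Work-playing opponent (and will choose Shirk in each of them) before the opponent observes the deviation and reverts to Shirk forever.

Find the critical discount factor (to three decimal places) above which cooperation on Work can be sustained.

0.659

Deviating for the 2 undetected periods gains 29−19 = 10 per period over cooperation, then loses 19−6 = 13 per period forever once punishment starts.
Gain: 10(1 + β + … + β^1); loss: 13·β^2/(1−β).
No profitable deviation ⇔ 10(1−β^2) ≤ 13·β^2, i.e. β^2 ≥ 10/(10+13) = 10/23.
Hence β ≥ (10/23)^(1/2) ≈ 0.659.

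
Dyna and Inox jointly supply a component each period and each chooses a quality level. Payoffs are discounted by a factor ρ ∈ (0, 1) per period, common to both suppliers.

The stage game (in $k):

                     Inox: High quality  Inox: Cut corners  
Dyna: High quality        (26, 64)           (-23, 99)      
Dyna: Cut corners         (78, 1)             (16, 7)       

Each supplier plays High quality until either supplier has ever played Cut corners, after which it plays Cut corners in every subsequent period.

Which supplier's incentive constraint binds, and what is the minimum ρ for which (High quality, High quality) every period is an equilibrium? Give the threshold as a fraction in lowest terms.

Dyna; ρ ≥ 26/31

Dyna: cooperation gives 26 each period; deviation gives 78 once then 16 forever.
  26/(1−ρ) ≥ 78 + 16ρ/(1−ρ) ⇒ ρ ≥ 52/62 = 26/31.
Inox: cooperation gives 64 each period; deviation gives 99 once then 7 forever.
  ρ ≥ 35/92.
Both must hold, so the binding constraint is Dyna's: ρ ≥ 26/31.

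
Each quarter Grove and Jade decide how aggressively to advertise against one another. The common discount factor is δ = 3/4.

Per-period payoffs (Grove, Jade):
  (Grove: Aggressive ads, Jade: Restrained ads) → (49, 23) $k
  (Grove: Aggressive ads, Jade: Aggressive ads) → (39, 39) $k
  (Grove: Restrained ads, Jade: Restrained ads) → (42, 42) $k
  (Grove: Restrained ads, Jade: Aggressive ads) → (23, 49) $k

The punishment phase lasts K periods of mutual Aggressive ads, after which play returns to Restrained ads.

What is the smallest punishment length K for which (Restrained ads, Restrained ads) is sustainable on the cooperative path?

IC: δ(1−δ^K)/(1−δ) ≥ (49−42)/(42−39) = 7/3.
With δ = 3/4: need 1 − δ^K ≥ 7/3·(1−3/4)/(3/4), i.e. δ^K ≤ 0.2222.
Since (3/4)^5 = 0.2373 and (3/4)^6 = 0.1780, the smallest such K is 6.

6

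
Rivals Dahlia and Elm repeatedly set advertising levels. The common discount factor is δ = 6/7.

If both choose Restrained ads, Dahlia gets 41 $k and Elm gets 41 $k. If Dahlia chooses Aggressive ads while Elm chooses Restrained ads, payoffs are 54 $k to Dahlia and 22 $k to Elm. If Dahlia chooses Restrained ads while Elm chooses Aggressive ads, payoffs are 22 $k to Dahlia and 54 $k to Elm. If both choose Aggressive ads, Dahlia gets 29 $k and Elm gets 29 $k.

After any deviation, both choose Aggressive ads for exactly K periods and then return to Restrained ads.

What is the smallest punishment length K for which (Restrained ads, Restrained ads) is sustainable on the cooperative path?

IC: δ(1−δ^K)/(1−δ) ≥ (54−41)/(41−29) = 13/12.
With δ = 6/7: need 1 − δ^K ≥ 13/12·(1−6/7)/(6/7), i.e. δ^K ≤ 0.8194.
Since (6/7)^1 = 0.8571 and (6/7)^2 = 0.7347, the smallest such K is 2.

2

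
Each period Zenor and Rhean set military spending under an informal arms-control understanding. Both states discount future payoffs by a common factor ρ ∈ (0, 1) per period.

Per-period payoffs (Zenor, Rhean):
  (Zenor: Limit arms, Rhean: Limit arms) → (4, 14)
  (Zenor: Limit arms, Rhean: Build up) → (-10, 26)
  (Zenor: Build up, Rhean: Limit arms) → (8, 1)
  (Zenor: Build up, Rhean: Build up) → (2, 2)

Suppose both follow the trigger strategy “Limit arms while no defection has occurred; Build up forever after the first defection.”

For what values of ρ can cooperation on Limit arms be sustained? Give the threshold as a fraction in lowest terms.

Zenor: cooperation gives 4 each period; deviation gives 8 once then 2 forever.
  4/(1−ρ) ≥ 8 + 2ρ/(1−ρ) ⇒ ρ ≥ 4/6 = 2/3.
Rhean: cooperation gives 14 each period; deviation gives 26 once then 2 forever.
  ρ ≥ 12/24 = 1/2.
Both must hold, so the binding constraint is Zenor's: ρ ≥ 2/3.

2/3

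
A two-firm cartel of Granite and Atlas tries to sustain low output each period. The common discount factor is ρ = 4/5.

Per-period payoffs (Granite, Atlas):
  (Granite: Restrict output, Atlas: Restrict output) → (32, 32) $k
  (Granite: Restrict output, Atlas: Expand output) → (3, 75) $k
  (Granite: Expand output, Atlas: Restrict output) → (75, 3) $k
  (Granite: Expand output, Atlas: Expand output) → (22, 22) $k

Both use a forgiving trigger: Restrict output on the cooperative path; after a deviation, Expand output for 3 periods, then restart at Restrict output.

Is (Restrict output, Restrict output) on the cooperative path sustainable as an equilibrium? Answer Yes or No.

Comparing payoff streams over the 4 periods until play realigns: cooperate → 32(1+ρ+…+ρ^3); deviate → 75 + 22(ρ+…+ρ^3).
Cooperation is sustained iff (32−22)(ρ+…+ρ^3) ≥ 75−32.
ρ+…+ρ^3 = 4/5·(1−(4/5)^3)/(1−4/5) = 1.9520, and (75−32)/(32−22) = 4.3000.
1.9520 < 4.3000, so cooperation is not sustainable.

No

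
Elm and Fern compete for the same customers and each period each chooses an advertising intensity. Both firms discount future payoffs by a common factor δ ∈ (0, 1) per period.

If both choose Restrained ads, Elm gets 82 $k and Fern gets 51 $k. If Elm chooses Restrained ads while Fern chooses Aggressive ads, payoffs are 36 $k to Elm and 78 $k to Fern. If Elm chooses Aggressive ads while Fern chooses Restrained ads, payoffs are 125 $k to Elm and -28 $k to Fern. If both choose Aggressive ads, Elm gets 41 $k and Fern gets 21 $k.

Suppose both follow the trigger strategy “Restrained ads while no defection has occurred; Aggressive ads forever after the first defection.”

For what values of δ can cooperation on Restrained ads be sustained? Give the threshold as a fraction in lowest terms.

43/84

Elm: cooperation gives 82 each period; deviation gives 125 once then 41 forever.
  82/(1−δ) ≥ 125 + 41δ/(1−δ) ⇒ δ ≥ 43/84.
Fern: cooperation gives 51 each period; deviation gives 78 once then 21 forever.
  δ ≥ 27/57 = 9/19.
Both must hold, so the binding constraint is Elm's: δ ≥ 43/84.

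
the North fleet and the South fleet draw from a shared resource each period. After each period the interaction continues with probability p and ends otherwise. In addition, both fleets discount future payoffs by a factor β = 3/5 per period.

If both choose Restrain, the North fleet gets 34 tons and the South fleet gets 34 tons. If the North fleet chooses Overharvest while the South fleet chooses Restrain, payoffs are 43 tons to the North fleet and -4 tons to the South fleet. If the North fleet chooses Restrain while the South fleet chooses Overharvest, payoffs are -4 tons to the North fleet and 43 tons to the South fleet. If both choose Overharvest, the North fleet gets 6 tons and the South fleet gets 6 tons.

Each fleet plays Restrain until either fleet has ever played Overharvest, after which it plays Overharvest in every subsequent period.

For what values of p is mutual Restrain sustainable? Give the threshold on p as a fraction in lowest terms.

15/37

With continuation probability p and discount β, the effective per-period discount factor is βp.
Grim-trigger IC: βp ≥ (43−34)/(43−6) = 9/37.
So p ≥ (9/37)/(3/5) = 15/37.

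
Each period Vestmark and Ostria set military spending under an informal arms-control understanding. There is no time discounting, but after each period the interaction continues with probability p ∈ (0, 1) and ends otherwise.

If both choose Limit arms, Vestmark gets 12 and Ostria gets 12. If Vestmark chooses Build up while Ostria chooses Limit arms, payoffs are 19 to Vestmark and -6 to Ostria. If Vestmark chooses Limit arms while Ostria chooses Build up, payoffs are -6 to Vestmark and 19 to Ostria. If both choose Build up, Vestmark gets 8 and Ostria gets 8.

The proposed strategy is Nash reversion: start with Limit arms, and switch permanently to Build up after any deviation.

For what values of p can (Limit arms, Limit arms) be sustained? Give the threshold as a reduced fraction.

7/11

With no time discounting, the continuation probability p plays the role of the discount factor.
Grim-trigger IC: 12/(1−p) ≥ 19 + 8p/(1−p) ⇒ p ≥ (19−12)/(19−8) = 7/11.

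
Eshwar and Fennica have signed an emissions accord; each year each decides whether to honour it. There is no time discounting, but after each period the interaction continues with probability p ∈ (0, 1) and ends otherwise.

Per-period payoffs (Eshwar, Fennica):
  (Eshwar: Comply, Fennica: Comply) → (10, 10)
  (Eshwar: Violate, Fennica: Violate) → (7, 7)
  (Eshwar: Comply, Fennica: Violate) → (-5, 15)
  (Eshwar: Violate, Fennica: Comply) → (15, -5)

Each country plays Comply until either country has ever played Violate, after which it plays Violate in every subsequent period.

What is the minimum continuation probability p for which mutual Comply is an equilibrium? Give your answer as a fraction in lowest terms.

5/8

Expected cooperation value is 10 + p·10 + p²·10 + … = 10/(1−p); deviation gives 15 + p·7/(1−p).
10 ≥ 15(1−p) + 7p ⇒ 8p ≥ 5 ⇒ p ≥ 5/8.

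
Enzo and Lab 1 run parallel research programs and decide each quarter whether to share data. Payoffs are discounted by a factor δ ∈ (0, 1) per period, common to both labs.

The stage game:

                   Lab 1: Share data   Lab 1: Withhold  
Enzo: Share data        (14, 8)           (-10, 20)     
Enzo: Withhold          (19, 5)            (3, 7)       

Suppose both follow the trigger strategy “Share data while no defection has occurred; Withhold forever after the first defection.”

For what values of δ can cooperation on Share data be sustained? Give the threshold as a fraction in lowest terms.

Enzo's threshold: (19−14)/(19−3) = 5/16.
Lab 1's threshold: (20−8)/(20−7) = 12/13.
5/16 < 12/13, so Lab 1 binds and δ* = 12/13.

12/13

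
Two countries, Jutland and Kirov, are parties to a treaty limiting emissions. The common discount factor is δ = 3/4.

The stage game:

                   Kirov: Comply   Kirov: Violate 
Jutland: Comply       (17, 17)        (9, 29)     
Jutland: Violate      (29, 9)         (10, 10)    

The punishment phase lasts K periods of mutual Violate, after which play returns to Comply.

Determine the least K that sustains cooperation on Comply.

3

Need Σ_{k=1}^{K} δ^k ≥ (29−17)/(17−10) = 1.7143 at δ = 3/4.
At K = 2 the sum is 1.3125 < 1.7143; at K = 3 it is 1.7344 ≥ 1.7143.
So the minimum punishment length is K = 3.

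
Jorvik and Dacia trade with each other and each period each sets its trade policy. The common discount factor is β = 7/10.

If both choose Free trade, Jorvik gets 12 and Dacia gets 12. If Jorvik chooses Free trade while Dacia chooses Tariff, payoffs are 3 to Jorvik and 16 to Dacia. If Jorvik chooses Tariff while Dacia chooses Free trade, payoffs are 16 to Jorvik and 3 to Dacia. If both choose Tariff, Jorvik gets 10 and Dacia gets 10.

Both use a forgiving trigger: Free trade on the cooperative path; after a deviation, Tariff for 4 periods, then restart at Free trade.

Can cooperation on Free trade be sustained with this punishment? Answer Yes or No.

Comparing payoff streams over the 5 periods until play realigns: cooperate → 12(1+β+…+β^4); deviate → 16 + 10(β+…+β^4).
Cooperation is sustained iff (12−10)(β+…+β^4) ≥ 16−12.
β+…+β^4 = 7/10·(1−(7/10)^4)/(1−7/10) = 1.7731, and (16−12)/(12−10) = 2.0000.
1.7731 < 2.0000, so cooperation is not sustainable.

No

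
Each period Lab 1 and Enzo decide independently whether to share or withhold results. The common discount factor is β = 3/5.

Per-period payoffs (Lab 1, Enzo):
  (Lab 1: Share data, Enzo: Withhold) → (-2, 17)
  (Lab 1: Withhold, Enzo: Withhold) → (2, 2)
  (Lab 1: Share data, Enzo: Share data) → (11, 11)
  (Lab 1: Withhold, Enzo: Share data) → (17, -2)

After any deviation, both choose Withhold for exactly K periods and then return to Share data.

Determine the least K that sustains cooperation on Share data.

No profitable deviation requires (11−2)(β+…+β^K) ≥ 17−11, i.e. β+…+β^K ≥ 2/3 ≈ 0.6667.
With β = 3/5, the partial sums are K=1: 0.6000, K=2: 0.9600.
K = 2 is the first length at which the sum reaches 0.6667.

2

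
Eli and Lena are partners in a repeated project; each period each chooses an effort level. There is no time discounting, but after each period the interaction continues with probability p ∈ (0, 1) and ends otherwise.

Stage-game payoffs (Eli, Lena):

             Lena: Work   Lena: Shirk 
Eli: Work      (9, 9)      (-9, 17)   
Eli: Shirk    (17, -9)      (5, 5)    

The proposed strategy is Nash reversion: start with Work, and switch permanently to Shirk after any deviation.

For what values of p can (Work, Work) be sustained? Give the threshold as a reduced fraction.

Expected cooperation value is 9 + p·9 + p²·9 + … = 9/(1−p); deviation gives 17 + p·5/(1−p).
9 ≥ 17(1−p) + 5p ⇒ 12p ≥ 8 ⇒ p ≥ 8/12 = 2/3.

2/3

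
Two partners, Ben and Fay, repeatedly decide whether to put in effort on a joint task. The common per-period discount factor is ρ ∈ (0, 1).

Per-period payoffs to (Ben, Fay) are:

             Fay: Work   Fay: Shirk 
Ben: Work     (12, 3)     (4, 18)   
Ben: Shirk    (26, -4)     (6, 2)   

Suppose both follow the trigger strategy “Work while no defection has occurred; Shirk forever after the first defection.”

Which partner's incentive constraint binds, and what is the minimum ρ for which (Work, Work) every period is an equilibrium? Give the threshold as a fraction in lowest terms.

Ben's threshold: (26−12)/(26−6) = 7/10.
Fay's threshold: (18−3)/(18−2) = 15/16.
7/10 < 15/16, so Fay binds and ρ* = 15/16.

Fay; ρ ≥ 15/16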